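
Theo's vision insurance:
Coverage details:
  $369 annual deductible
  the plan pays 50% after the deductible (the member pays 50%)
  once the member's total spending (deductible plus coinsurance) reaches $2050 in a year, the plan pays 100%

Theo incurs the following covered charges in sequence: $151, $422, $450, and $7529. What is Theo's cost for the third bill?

$225

Claim 1 — $151: fully absorbed by the deductible. Member pays $151; OOP now $151.
Claim 2 — $422: $218 to deductible, leaving $204; 50% of $204 = $102. Member owes $320 (running OOP $471).
Claim 3 — $450: deductible met; 50% of $450 = $225. Member pays $225; OOP now $696.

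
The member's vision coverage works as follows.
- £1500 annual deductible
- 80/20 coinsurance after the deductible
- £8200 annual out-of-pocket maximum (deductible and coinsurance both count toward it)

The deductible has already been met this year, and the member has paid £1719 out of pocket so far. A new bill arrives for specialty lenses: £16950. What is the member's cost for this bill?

With the deductible met, the entire £16950 is subject to coinsurance.
Coinsurance: £16950 × 20% = £3390.
Cumulative spending £1719 + £3390 = £5109 stays under the £8200 maximum.

£3390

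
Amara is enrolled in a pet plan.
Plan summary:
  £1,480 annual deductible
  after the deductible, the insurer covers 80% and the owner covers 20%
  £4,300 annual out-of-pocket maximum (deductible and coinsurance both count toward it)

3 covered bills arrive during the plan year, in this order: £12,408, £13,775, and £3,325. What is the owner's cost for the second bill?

£634.40

Claim 1 (£12,408): £1,480 finishes the deductible; £10,928 goes to coinsurance; 20% of £10,928 = £2,185.60. Cost to owner: £3,665.60. OOP to date £3,665.60.
Claim 2 (£13,775): deductible met; 20% of £13,775 = £2,755. OOP would hit £6,420.60 > £4,300, so the cap limits the owner to £4,300 − £3,665.60 = £634.40.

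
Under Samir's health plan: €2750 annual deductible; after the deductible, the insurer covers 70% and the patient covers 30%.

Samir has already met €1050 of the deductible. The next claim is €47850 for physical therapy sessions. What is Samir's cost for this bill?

€15545

Deductible still to meet: €2750 − €1050 = €1700.
That leaves €47850 − €1700 = €46150 for coinsurance.
30% of €46150 = €13845 falls to the patient.
So the patient owes €1700 + €13845 = €15545.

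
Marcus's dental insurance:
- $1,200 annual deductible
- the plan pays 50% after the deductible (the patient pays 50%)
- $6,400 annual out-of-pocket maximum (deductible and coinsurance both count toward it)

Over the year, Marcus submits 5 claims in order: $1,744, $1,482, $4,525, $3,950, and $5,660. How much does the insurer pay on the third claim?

Claim 1 ($1,744): $1,200 to deductible, leaving $544; patient's 50% is $272. Patient owes $1,472 (running OOP $1,472). Plan pays $1,744 − $1,472 = $272.
Claim 2 ($1,482): deductible met; 50% of $1,482 = $741. Patient owes $741 (running OOP $2,213). Plan pays $1,482 − $741 = $741.
Claim 3 ($4,525): deductible met; 50% of $4,525 = $2,262.50. Patient pays $2,262.50; OOP now $4,475.50. Plan pays $4,525 − $2,262.50 = $2,262.50.

$2,262.50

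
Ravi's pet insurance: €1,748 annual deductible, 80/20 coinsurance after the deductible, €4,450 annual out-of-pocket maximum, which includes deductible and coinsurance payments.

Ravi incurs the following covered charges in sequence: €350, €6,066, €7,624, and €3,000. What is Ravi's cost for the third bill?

#1 (€350): all of it applies to the deductible. Owner pays €350; OOP now €350.
#2 (€6,066): €1,398 finishes the deductible; €4,668 goes to coinsurance; owner's 20% is €933.60. Cost to owner: €2,331.60. OOP to date €2,681.60.
#3 (€7,624): deductible already satisfied, so owner's share is 20% × €7,624 = €1,524.80. Cost to owner: €1,524.80. OOP to date €4,206.40.

€1,524.80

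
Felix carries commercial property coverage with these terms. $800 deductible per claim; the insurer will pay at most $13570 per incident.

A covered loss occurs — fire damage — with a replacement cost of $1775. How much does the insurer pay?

Less the $800 deductible: $1775 − $800 = $975.
That's under the $13570 cap, so the insurer reimburses the full $975.

$975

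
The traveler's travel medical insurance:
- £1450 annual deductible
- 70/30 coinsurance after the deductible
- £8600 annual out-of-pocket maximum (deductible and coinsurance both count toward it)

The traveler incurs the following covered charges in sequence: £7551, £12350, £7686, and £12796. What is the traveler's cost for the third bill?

£1614.70

Claim 1 — £7551: £1450 finishes the deductible; £6101 goes to coinsurance; coinsurance £6101 × 30% = £1830.30. Traveler pays £3280.30; OOP now £3280.30.
Claim 2 — £12350: deductible met; 30% of £12350 = £3705. Traveler pays £3705; OOP now £6985.30.
Claim 3 — £7686: deductible already satisfied, so traveler's share is 30% × £7686 = £2305.80. Adding that to £6985.30 gives £9291.10, past the £8600 cap; traveler pays only £8600 − £6985.30 = £1614.70.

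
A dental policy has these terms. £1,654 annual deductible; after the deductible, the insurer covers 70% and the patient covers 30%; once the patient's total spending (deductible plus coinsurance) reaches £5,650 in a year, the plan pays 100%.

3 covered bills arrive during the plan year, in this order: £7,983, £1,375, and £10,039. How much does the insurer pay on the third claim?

£8,354.20

Claim 1 (£7,983): deductible takes £1,654, £6,329 remains; coinsurance £6,329 × 30% = £1,898.70. Cost to patient: £3,552.70. OOP to date £3,552.70. Insurer: £7,983 − £3,552.70 = £4,430.30.
Claim 2 (£1,375): deductible already satisfied, so patient's share is 30% × £1,375 = £412.50. Cost to patient: £412.50. OOP to date £3,965.20. Insurer: £1,375 − £412.50 = £962.50.
Claim 3 (£10,039): 30% coinsurance on £10,039 = £3,011.70. That would push OOP to £6,976.90, over the £5,650 cap, so patient pays £5,650 − £3,965.20 = £1,684.80. Insurer: £10,039 − £1,684.80 = £8,354.20.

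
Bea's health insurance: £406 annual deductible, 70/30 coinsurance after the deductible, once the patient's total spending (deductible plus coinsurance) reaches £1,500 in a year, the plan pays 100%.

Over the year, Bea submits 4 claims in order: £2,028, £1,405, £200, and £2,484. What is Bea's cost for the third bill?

Claim 1 (£2,028): £406 to deductible, leaving £1,622; coinsurance £1,622 × 30% = £486.60. Patient owes £892.60 (running OOP £892.60).
Claim 2 (£1,405): deductible met; 30% of £1,405 = £421.50. Patient pays £421.50; OOP now £1,314.10.
Claim 3 (£200): deductible met; 30% of £200 = £60. Patient owes £60 (running OOP £1,374.10).

£60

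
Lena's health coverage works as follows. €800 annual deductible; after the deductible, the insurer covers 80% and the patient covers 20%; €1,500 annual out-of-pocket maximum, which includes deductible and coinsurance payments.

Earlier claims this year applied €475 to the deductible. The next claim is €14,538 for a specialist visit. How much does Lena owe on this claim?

€1,025

Remaining deductible: €800 − €475 = €325.
After the €325 deductible portion, €14,538 − €325 = €14,213 is subject to coinsurance.
20% of €14,213 = €2,842.60 falls to the patient.
Patient responsibility before any cap: €325 + €2,842.60 = €3,167.60.
Adding €3,167.60 to the €475 already spent would give €3,642.60, which exceeds the €1,500 cap; the patient pays just €1,500 − €475 = €1,025.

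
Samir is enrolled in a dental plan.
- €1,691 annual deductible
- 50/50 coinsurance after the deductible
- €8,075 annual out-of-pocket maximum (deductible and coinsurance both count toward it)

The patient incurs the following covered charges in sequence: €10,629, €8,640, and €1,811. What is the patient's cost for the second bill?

€1,915

Claim 1 — €10,629: €1,691 to deductible, leaving €8,938; 50% of €8,938 = €4,469. Patient pays €6,160; OOP now €6,160.
Claim 2 — €8,640: deductible met; 50% of €8,640 = €4,320. Adding that to €6,160 gives €10,480, past the €8,075 cap; patient pays only €8,075 − €6,160 = €1,915.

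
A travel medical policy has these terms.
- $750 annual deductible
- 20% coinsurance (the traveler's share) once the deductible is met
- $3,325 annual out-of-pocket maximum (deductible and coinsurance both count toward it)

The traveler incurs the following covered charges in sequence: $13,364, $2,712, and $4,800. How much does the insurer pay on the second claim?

$2,659.80

#1 ($13,364): $750 finishes the deductible; $12,614 goes to coinsurance; traveler's 20% is $2,522.80. Traveler owes $3,272.80 (running OOP $3,272.80). Insurer: $13,364 − $3,272.80 = $10,091.20.
#2 ($2,712): deductible already satisfied, so traveler's share is 20% × $2,712 = $542.40. Adding that to $3,272.80 gives $3,815.20, past the $3,325 cap; traveler pays only $3,325 − $3,272.80 = $52.20. Insurer: $2,712 − $52.20 = $2,659.80.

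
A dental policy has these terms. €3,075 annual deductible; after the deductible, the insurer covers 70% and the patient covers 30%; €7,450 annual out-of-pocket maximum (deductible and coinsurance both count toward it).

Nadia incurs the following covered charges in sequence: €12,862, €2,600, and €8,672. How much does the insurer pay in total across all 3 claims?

Claim 1 — €12,862: €3,075 finishes the deductible; €9,787 goes to coinsurance; 30% of €9,787 = €2,936.10. Patient pays €6,011.10; OOP now €6,011.10. Plan pays €12,862 − €6,011.10 = €6,850.90.
Claim 2 — €2,600: 30% coinsurance on €2,600 = €780. Cost to patient: €780. OOP to date €6,791.10. Plan pays €2,600 − €780 = €1,820.
Claim 3 — €8,672: deductible already satisfied, so patient's share is 30% × €8,672 = €2,601.60. That would push OOP to €9,392.70, over the €7,450 cap, so patient pays €7,450 − €6,791.10 = €658.90. Plan pays €8,672 − €658.90 = €8,013.10.
Insurer total: €6,850.90 + €1,820 + €8,013.10 = €16,684.

€16,684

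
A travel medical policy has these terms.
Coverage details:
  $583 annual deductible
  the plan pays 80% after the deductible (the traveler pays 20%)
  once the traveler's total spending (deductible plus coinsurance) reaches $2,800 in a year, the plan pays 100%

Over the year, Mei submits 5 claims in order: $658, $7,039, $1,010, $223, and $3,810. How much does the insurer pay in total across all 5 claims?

$9,940

Claim 1 ($658): $583 to deductible, leaving $75; traveler's 20% is $15. Cost to traveler: $598. OOP to date $598. Plan pays $658 − $598 = $60.
Claim 2 ($7,039): 20% coinsurance on $7,039 = $1,407.80. Cost to traveler: $1,407.80. OOP to date $2,005.80. Plan pays $7,039 − $1,407.80 = $5,631.20.
Claim 3 ($1,010): 20% coinsurance on $1,010 = $202. Traveler owes $202 (running OOP $2,207.80). Insurer: $1,010 − $202 = $808.
Claim 4 ($223): 20% coinsurance on $223 = $44.60. Traveler pays $44.60; OOP now $2,252.40. Insurer: $223 − $44.60 = $178.40.
Claim 5 ($3,810): deductible already satisfied, so traveler's share is 20% × $3,810 = $762. OOP would hit $3,014.40 > $2,800, so the cap limits the traveler to $2,800 − $2,252.40 = $547.60. Plan pays $3,810 − $547.60 = $3,262.40.
Insurer total: $60 + $5,631.20 + $808 + $178.40 + $3,262.40 = $9,940.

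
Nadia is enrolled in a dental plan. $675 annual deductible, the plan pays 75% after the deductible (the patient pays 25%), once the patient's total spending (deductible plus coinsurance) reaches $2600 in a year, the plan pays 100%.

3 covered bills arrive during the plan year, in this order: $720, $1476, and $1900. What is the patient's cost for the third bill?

$475

Claim 1 ($720): deductible takes $675, $45 remains; 25% of $45 = $11.25. Cost to patient: $686.25. OOP to date $686.25.
Claim 2 ($1476): deductible met; 25% of $1476 = $369. Patient pays $369; OOP now $1055.25.
Claim 3 ($1900): deductible already satisfied, so patient's share is 25% × $1900 = $475. Patient pays $475; OOP now $1530.25.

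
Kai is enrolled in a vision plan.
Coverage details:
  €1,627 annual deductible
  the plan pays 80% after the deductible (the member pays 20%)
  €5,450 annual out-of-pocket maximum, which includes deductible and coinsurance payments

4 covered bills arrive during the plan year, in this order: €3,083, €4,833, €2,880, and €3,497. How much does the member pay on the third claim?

Claim 1 — €3,083: deductible takes €1,627, €1,456 remains; 20% of €1,456 = €291.20. Member owes €1,918.20 (running OOP €1,918.20).
Claim 2 — €4,833: deductible met; 20% of €4,833 = €966.60. Member owes €966.60 (running OOP €2,884.80).
Claim 3 — €2,880: 20% coinsurance on €2,880 = €576. Cost to member: €576. OOP to date €3,460.80.

€576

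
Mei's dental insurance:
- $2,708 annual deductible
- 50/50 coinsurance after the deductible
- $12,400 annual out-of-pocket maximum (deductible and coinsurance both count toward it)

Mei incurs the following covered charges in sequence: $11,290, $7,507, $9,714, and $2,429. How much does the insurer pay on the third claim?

Claim 1 — $11,290: deductible takes $2,708, $8,582 remains; coinsurance $8,582 × 50% = $4,291. Patient owes $6,999 (running OOP $6,999). Plan pays $11,290 − $6,999 = $4,291.
Claim 2 — $7,507: 50% coinsurance on $7,507 = $3,753.50. Patient owes $3,753.50 (running OOP $10,752.50). Plan pays $7,507 − $3,753.50 = $3,753.50.
Claim 3 — $9,714: deductible met; 50% of $9,714 = $4,857. That would push OOP to $15,609.50, over the $12,400 cap, so patient pays $12,400 − $10,752.50 = $1,647.50. Insurer: $9,714 − $1,647.50 = $8,066.50.

$8,066.50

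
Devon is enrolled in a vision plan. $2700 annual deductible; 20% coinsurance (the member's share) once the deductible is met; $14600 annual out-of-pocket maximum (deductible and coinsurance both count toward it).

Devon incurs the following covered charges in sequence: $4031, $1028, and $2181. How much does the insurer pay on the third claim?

Bill 1, $4031: $2700 finishes the deductible; $1331 goes to coinsurance; coinsurance $1331 × 20% = $266.20. Member pays $2966.20; OOP now $2966.20. Insurer: $4031 − $2966.20 = $1064.80.
Bill 2, $1028: deductible met; 20% of $1028 = $205.60. Cost to member: $205.60. OOP to date $3171.80. Insurer: $1028 − $205.60 = $822.40.
Bill 3, $2181: deductible already satisfied, so member's share is 20% × $2181 = $436.20. Cost to member: $436.20. OOP to date $3608. Insurer: $2181 − $436.20 = $1744.80.

$1744.80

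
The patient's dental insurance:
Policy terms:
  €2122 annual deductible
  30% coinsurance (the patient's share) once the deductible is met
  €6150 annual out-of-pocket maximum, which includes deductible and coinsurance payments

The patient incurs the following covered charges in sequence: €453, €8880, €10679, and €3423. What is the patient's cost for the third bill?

€1864.70

Bill 1, €453: entire amount goes to the deductible. Cost to patient: €453. OOP to date €453.
Bill 2, €8880: €1669 to deductible, leaving €7211; patient's 30% is €2163.30. Patient pays €3832.30; OOP now €4285.30.
Bill 3, €10679: deductible met; 30% of €10679 = €3203.70. OOP would hit €7489 > €6150, so the cap limits the patient to €6150 − €4285.30 = €1864.70.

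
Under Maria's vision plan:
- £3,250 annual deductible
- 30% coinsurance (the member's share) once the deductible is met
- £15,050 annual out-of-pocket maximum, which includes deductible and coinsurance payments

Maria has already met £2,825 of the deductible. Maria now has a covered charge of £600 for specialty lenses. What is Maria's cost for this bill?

Remaining deductible: £3,250 − £2,825 = £425.
That leaves £600 − £425 = £175 for coinsurance.
Member's 30% share of £175 is £52.50.
That puts the member's cost at £425 + £52.50 = £477.50 before any cap.
Cumulative spending £2,825 + £477.50 = £3,302.50 stays under the £15,050 maximum.

£477.50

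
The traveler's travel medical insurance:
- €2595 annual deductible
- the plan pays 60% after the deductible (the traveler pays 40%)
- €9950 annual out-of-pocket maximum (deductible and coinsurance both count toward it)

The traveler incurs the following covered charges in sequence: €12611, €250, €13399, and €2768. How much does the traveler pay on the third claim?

#1 (€12611): €2595 to deductible, leaving €10016; 40% of €10016 = €4006.40. Cost to traveler: €6601.40. OOP to date €6601.40.
#2 (€250): deductible met; 40% of €250 = €100. Traveler owes €100 (running OOP €6701.40).
#3 (€13399): deductible already satisfied, so traveler's share is 40% × €13399 = €5359.60. Adding that to €6701.40 gives €12061, past the €9950 cap; traveler pays only €9950 − €6701.40 = €3248.60.

€3248.60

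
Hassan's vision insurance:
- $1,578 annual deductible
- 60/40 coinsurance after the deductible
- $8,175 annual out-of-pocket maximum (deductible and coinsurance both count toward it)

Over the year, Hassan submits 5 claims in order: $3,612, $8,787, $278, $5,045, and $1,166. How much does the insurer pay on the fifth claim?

Bill 1, $3,612: $1,578 to deductible, leaving $2,034; coinsurance $2,034 × 40% = $813.60. Member owes $2,391.60 (running OOP $2,391.60). Plan pays $3,612 − $2,391.60 = $1,220.40.
Bill 2, $8,787: 40% coinsurance on $8,787 = $3,514.80. Cost to member: $3,514.80. OOP to date $5,906.40. Insurer: $8,787 − $3,514.80 = $5,272.20.
Bill 3, $278: 40% coinsurance on $278 = $111.20. Member owes $111.20 (running OOP $6,017.60). Insurer: $278 − $111.20 = $166.80.
Bill 4, $5,045: deductible met; 40% of $5,045 = $2,018. Member owes $2,018 (running OOP $8,035.60). Plan pays $5,045 − $2,018 = $3,027.
Bill 5, $1,166: deductible met; 40% of $1,166 = $466.40. OOP would hit $8,502 > $8,175, so the cap limits the member to $8,175 − $8,035.60 = $139.40. Plan pays $1,166 − $139.40 = $1,026.60.

$1,026.60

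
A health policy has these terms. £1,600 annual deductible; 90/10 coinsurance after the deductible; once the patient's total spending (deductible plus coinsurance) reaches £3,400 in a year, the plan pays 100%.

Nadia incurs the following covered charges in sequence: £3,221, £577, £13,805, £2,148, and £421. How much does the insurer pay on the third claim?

£12,424.50

Claim 1 (£3,221): £1,600 finishes the deductible; £1,621 goes to coinsurance; 10% of £1,621 = £162.10. Patient pays £1,762.10; OOP now £1,762.10. Plan pays £3,221 − £1,762.10 = £1,458.90.
Claim 2 (£577): deductible already satisfied, so patient's share is 10% × £577 = £57.70. Cost to patient: £57.70. OOP to date £1,819.80. Plan pays £577 − £57.70 = £519.30.
Claim 3 (£13,805): deductible met; 10% of £13,805 = £1,380.50. Patient pays £1,380.50; OOP now £3,200.30. Insurer: £13,805 − £1,380.50 = £12,424.50.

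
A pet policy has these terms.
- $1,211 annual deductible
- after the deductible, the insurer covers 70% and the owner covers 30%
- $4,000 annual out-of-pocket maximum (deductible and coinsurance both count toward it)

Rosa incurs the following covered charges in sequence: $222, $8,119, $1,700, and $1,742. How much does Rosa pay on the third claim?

$510

#1 ($222): entire amount goes to the deductible. Cost to owner: $222. OOP to date $222.
#2 ($8,119): $989 to deductible, leaving $7,130; 30% of $7,130 = $2,139. Owner owes $3,128 (running OOP $3,350).
#3 ($1,700): 30% coinsurance on $1,700 = $510. Cost to owner: $510. OOP to date $3,860.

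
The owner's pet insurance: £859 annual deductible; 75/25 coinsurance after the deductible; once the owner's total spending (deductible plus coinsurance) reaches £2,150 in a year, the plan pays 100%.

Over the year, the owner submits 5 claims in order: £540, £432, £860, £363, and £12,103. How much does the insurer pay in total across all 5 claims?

£12,148

Claim 1 (£540): entire amount goes to the deductible. Owner pays £540; OOP now £540. Plan pays £540 − £540 = £0.
Claim 2 (£432): £319 finishes the deductible; £113 goes to coinsurance; 25% of £113 = £28.25. Cost to owner: £347.25. OOP to date £887.25. Plan pays £432 − £347.25 = £84.75.
Claim 3 (£860): deductible met; 25% of £860 = £215. Owner pays £215; OOP now £1,102.25. Plan pays £860 − £215 = £645.
Claim 4 (£363): deductible met; 25% of £363 = £90.75. Owner pays £90.75; OOP now £1,193. Plan pays £363 − £90.75 = £272.25.
Claim 5 (£12,103): deductible met; 25% of £12,103 = £3,025.75. OOP would hit £4,218.75 > £2,150, so the cap limits the owner to £2,150 − £1,193 = £957. Plan pays £12,103 − £957 = £11,146.
Insurer total = bills − owner's total = £14,298 − £2,150 = £12,148.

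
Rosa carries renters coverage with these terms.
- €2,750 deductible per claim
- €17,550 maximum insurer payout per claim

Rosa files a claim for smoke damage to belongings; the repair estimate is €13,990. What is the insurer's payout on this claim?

Less the €2,750 deductible: €13,990 − €2,750 = €11,240.
€11,240 ≤ €17,550, so the limit doesn't bind; insurer pays €11,240.

€11,240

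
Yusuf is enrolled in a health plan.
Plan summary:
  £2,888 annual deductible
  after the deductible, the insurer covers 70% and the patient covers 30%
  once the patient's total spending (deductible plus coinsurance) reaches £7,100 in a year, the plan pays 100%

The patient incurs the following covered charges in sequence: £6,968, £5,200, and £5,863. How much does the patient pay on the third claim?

Bill 1, £6,968: deductible takes £2,888, £4,080 remains; 30% of £4,080 = £1,224. Cost to patient: £4,112. OOP to date £4,112.
Bill 2, £5,200: deductible met; 30% of £5,200 = £1,560. Patient owes £1,560 (running OOP £5,672).
Bill 3, £5,863: deductible already satisfied, so patient's share is 30% × £5,863 = £1,758.90. OOP would hit £7,430.90 > £7,100, so the cap limits the patient to £7,100 − £5,672 = £1,428.

£1,428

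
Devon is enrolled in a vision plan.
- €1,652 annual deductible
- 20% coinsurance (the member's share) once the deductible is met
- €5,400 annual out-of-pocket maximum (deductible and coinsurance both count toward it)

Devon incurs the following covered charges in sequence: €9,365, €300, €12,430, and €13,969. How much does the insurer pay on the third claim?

Claim 1 (€9,365): €1,652 finishes the deductible; €7,713 goes to coinsurance; 20% of €7,713 = €1,542.60. Member pays €3,194.60; OOP now €3,194.60. Plan pays €9,365 − €3,194.60 = €6,170.40.
Claim 2 (€300): deductible already satisfied, so member's share is 20% × €300 = €60. Member pays €60; OOP now €3,254.60. Insurer: €300 − €60 = €240.
Claim 3 (€12,430): deductible already satisfied, so member's share is 20% × €12,430 = €2,486. OOP would hit €5,740.60 > €5,400, so the cap limits the member to €5,400 − €3,254.60 = €2,145.40. Plan pays €12,430 − €2,145.40 = €10,284.60.

€10,284.60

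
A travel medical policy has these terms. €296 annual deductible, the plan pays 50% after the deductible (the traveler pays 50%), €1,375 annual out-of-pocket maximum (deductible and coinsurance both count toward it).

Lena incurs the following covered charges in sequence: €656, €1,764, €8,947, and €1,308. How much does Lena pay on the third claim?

Claim 1 (€656): deductible takes €296, €360 remains; coinsurance €360 × 50% = €180. Cost to traveler: €476. OOP to date €476.
Claim 2 (€1,764): deductible already satisfied, so traveler's share is 50% × €1,764 = €882. Traveler pays €882; OOP now €1,358.
Claim 3 (€8,947): deductible already satisfied, so traveler's share is 50% × €8,947 = €4,473.50. Adding that to €1,358 gives €5,831.50, past the €1,375 cap; traveler pays only €1,375 − €1,358 = €17.

€17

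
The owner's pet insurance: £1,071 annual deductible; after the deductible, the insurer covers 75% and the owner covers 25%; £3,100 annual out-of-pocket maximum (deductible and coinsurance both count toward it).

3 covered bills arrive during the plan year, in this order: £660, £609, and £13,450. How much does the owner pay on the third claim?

£1,979.50

Claim 1 (£660): fully absorbed by the deductible. Cost to owner: £660. OOP to date £660.
Claim 2 (£609): deductible takes £411, £198 remains; 25% of £198 = £49.50. Cost to owner: £460.50. OOP to date £1,120.50.
Claim 3 (£13,450): 25% coinsurance on £13,450 = £3,362.50. Adding that to £1,120.50 gives £4,483, past the £3,100 cap; owner pays only £3,100 − £1,120.50 = £1,979.50.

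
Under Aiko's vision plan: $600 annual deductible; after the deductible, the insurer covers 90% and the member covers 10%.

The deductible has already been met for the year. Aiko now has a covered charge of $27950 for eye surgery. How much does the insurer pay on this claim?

The deductible is already satisfied, so the full bill goes to coinsurance.
Member's 10% share of $27950 is $2795.
The plan picks up $27950 − $2795 = $25155.

$25155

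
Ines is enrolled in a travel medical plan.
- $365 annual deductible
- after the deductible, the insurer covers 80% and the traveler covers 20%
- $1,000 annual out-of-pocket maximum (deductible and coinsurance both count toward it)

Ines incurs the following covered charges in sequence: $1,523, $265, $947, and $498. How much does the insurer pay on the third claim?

Claim 1 — $1,523: $365 to deductible, leaving $1,158; coinsurance $1,158 × 20% = $231.60. Traveler pays $596.60; OOP now $596.60. Plan pays $1,523 − $596.60 = $926.40.
Claim 2 — $265: deductible met; 20% of $265 = $53. Traveler pays $53; OOP now $649.60. Insurer: $265 − $53 = $212.
Claim 3 — $947: deductible already satisfied, so traveler's share is 20% × $947 = $189.40. Cost to traveler: $189.40. OOP to date $839. Plan pays $947 − $189.40 = $757.60.

$757.60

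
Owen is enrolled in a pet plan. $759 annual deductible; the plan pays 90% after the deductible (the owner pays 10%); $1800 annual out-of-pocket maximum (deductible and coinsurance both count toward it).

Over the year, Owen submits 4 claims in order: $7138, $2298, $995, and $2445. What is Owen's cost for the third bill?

Claim 1 — $7138: deductible takes $759, $6379 remains; owner's 10% is $637.90. Cost to owner: $1396.90. OOP to date $1396.90.
Claim 2 — $2298: 10% coinsurance on $2298 = $229.80. Cost to owner: $229.80. OOP to date $1626.70.
Claim 3 — $995: deductible met; 10% of $995 = $99.50. Owner owes $99.50 (running OOP $1726.20).

$99.50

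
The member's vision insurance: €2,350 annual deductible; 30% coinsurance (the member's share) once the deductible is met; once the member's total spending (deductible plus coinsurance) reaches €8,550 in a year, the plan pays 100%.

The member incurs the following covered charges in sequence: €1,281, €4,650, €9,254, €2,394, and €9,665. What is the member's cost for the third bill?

€2,776.20

Claim 1 — €1,281: fully absorbed by the deductible. Member pays €1,281; OOP now €1,281.
Claim 2 — €4,650: deductible takes €1,069, €3,581 remains; 30% of €3,581 = €1,074.30. Member pays €2,143.30; OOP now €3,424.30.
Claim 3 — €9,254: deductible met; 30% of €9,254 = €2,776.20. Member pays €2,776.20; OOP now €6,200.50.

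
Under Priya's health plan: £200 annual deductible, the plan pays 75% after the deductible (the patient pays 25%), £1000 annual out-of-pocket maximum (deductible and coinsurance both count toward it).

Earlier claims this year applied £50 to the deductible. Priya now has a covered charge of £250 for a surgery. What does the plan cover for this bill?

Deductible still to meet: £200 − £50 = £150.
That leaves £250 − £150 = £100 for coinsurance.
Coinsurance: £100 × 25% = £25.
So the patient owes £150 + £25 = £175 before any cap.
Total out-of-pocket so far would be £50 + £175 = £225, below the £1000 cap — no reduction.
Insurer pays the balance: £250 − £175 = £75.

£75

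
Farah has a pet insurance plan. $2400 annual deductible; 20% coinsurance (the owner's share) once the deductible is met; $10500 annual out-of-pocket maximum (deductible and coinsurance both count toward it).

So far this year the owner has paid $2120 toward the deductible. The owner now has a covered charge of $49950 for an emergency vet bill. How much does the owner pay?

$8380

Remaining deductible: $2400 − $2120 = $280.
After the $280 deductible portion, $49950 − $280 = $49670 is subject to coinsurance.
Owner's 20% share of $49670 is $9934.
That puts the owner's cost at $280 + $9934 = $10214 before any cap.
Adding $10214 to the $2120 already spent would give $12334, which exceeds the $10500 cap; the owner pays just $10500 − $2120 = $8380.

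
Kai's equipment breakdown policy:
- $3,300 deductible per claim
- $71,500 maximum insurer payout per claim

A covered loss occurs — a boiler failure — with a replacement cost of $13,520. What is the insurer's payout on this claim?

$10,220

After the deductible, $13,520 − $3,300 = $10,220 remains.
$10,220 ≤ $71,500, so the limit doesn't bind; insurer pays $10,220.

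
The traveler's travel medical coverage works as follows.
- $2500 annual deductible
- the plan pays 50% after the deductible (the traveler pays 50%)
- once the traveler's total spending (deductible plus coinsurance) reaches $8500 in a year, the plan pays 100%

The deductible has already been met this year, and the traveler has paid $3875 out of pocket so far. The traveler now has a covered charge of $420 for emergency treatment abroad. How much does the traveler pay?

The deductible is already satisfied, so the full bill goes to coinsurance.
Traveler's 50% share of $420 is $210.
Total out-of-pocket so far would be $3875 + $210 = $4085, below the $8500 cap — no reduction.

$210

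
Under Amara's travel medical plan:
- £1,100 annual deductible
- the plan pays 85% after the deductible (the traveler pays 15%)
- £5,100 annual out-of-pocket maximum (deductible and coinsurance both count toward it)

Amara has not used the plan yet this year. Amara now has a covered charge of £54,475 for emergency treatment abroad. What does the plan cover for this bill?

£49,375

The full £1,100 deductible is still open; £1,100 of this bill applies to it.
After the £1,100 deductible portion, £54,475 − £1,100 = £53,375 is subject to coinsurance.
15% of £53,375 = £8,006.25 falls to the traveler.
That puts the traveler's cost at £1,100 + £8,006.25 = £9,106.25 before any cap.
Adding £9,106.25 to the £0 already spent would give £9,106.25, which exceeds the £5,100 cap; the traveler pays just £5,100 − £0 = £5,100.
The insurer covers the remainder: £54,475 − £5,100 = £49,375.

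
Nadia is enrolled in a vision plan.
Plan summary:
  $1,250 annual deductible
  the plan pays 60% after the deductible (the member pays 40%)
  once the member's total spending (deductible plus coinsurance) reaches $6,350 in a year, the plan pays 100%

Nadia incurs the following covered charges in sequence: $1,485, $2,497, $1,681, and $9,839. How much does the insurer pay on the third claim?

$1,008.60

Claim 1 — $1,485: $1,250 finishes the deductible; $235 goes to coinsurance; coinsurance $235 × 40% = $94. Member pays $1,344; OOP now $1,344. Insurer: $1,485 − $1,344 = $141.
Claim 2 — $2,497: 40% coinsurance on $2,497 = $998.80. Cost to member: $998.80. OOP to date $2,342.80. Insurer: $2,497 − $998.80 = $1,498.20.
Claim 3 — $1,681: 40% coinsurance on $1,681 = $672.40. Member owes $672.40 (running OOP $3,015.20). Plan pays $1,681 − $672.40 = $1,008.60.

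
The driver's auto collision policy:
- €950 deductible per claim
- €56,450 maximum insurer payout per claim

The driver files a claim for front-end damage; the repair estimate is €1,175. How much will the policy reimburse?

Less the €950 deductible: €1,175 − €950 = €225.
€225 ≤ €56,450, so the limit doesn't bind; insurer pays €225.

€225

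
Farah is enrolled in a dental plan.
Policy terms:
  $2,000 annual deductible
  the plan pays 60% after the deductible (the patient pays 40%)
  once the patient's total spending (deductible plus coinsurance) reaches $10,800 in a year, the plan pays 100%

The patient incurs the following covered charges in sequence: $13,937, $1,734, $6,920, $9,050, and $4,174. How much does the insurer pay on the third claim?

$4,152

Bill 1, $13,937: $2,000 finishes the deductible; $11,937 goes to coinsurance; coinsurance $11,937 × 40% = $4,774.80. Cost to patient: $6,774.80. OOP to date $6,774.80. Plan pays $13,937 − $6,774.80 = $7,162.20.
Bill 2, $1,734: deductible already satisfied, so patient's share is 40% × $1,734 = $693.60. Patient owes $693.60 (running OOP $7,468.40). Plan pays $1,734 − $693.60 = $1,040.40.
Bill 3, $6,920: 40% coinsurance on $6,920 = $2,768. Patient pays $2,768; OOP now $10,236.40. Plan pays $6,920 − $2,768 = $4,152.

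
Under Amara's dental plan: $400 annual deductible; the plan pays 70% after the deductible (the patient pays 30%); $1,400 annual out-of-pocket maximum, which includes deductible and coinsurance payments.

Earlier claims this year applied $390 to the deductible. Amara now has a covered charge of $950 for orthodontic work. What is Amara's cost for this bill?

$292

Deductible still to meet: $400 − $390 = $10.
The remaining $940 (= $950 − $10) moves to coinsurance.
Coinsurance: $940 × 30% = $282.
Patient responsibility before any cap: $10 + $282 = $292.
Total out-of-pocket so far would be $390 + $292 = $682, below the $1,400 cap — no reduction.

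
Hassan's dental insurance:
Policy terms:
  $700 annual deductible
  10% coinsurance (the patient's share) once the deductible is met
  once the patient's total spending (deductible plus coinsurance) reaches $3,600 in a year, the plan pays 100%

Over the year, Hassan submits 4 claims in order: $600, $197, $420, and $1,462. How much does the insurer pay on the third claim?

#1 ($600): entire amount goes to the deductible. Cost to patient: $600. OOP to date $600. Insurer: $600 − $600 = $0.
#2 ($197): deductible takes $100, $97 remains; 10% of $97 = $9.70. Patient pays $109.70; OOP now $709.70. Insurer: $197 − $109.70 = $87.30.
#3 ($420): deductible met; 10% of $420 = $42. Patient owes $42 (running OOP $751.70). Plan pays $420 − $42 = $378.

$378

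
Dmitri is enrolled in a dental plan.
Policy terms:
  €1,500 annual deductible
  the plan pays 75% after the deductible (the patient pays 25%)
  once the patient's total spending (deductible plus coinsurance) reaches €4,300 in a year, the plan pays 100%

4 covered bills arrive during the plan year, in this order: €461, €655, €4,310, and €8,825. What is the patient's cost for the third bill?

Bill 1, €461: all of it applies to the deductible. Cost to patient: €461. OOP to date €461.
Bill 2, €655: entire amount goes to the deductible. Patient pays €655; OOP now €1,116.
Bill 3, €4,310: €384 to deductible, leaving €3,926; coinsurance €3,926 × 25% = €981.50. Cost to patient: €1,365.50. OOP to date €2,481.50.

€1,365.50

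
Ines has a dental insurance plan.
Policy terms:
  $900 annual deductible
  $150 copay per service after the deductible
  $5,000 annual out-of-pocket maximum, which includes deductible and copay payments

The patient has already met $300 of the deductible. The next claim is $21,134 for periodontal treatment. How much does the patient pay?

$750

Deductible still to meet: $900 − $300 = $600.
That leaves $21,134 − $600 = $20,534 for the copay.
Copay on this service: $150.
So the patient owes $600 + $150 = $750 before any cap.
Cumulative spending $300 + $750 = $1,050 stays under the $5,000 maximum.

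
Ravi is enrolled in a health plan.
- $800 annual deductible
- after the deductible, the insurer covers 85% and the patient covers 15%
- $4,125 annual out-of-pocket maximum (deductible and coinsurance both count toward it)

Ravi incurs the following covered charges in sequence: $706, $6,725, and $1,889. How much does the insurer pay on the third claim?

$1,605.65

Claim 1 — $706: entire amount goes to the deductible. Patient owes $706 (running OOP $706). Insurer: $706 − $706 = $0.
Claim 2 — $6,725: $94 to deductible, leaving $6,631; patient's 15% is $994.65. Patient owes $1,088.65 (running OOP $1,794.65). Insurer: $6,725 − $1,088.65 = $5,636.35.
Claim 3 — $1,889: deductible met; 15% of $1,889 = $283.35. Cost to patient: $283.35. OOP to date $2,078. Insurer: $1,889 − $283.35 = $1,605.65.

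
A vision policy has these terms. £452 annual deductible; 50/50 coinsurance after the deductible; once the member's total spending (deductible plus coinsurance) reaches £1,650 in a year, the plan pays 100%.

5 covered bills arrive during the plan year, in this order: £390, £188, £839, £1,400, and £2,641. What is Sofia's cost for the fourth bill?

Claim 1 — £390: fully absorbed by the deductible. Cost to member: £390. OOP to date £390.
Claim 2 — £188: deductible takes £62, £126 remains; 50% of £126 = £63. Member pays £125; OOP now £515.
Claim 3 — £839: deductible met; 50% of £839 = £419.50. Cost to member: £419.50. OOP to date £934.50.
Claim 4 — £1,400: 50% coinsurance on £1,400 = £700. Cost to member: £700. OOP to date £1,634.50.

£700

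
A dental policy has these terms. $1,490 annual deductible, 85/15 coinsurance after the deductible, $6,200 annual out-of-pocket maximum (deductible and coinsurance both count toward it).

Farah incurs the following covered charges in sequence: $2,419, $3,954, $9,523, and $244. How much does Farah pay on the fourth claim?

#1 ($2,419): $1,490 to deductible, leaving $929; patient's 15% is $139.35. Cost to patient: $1,629.35. OOP to date $1,629.35.
#2 ($3,954): deductible met; 15% of $3,954 = $593.10. Patient owes $593.10 (running OOP $2,222.45).
#3 ($9,523): 15% coinsurance on $9,523 = $1,428.45. Cost to patient: $1,428.45. OOP to date $3,650.90.
#4 ($244): 15% coinsurance on $244 = $36.60. Patient pays $36.60; OOP now $3,687.50.

$36.60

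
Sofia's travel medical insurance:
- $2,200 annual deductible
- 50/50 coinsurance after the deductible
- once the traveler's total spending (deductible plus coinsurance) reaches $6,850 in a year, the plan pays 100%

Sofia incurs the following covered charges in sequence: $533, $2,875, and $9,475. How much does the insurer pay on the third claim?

$5,429

Claim 1 — $533: entire amount goes to the deductible. Traveler owes $533 (running OOP $533). Insurer: $533 − $533 = $0.
Claim 2 — $2,875: $1,667 finishes the deductible; $1,208 goes to coinsurance; 50% of $1,208 = $604. Cost to traveler: $2,271. OOP to date $2,804. Plan pays $2,875 − $2,271 = $604.
Claim 3 — $9,475: deductible already satisfied, so traveler's share is 50% × $9,475 = $4,737.50. That would push OOP to $7,541.50, over the $6,850 cap, so traveler pays $6,850 − $2,804 = $4,046. Plan pays $9,475 − $4,046 = $5,429.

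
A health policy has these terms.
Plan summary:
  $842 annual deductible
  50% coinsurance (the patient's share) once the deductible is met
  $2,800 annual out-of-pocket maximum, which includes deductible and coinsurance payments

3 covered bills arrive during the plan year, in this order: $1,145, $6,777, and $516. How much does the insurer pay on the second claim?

Claim 1 — $1,145: $842 finishes the deductible; $303 goes to coinsurance; patient's 50% is $151.50. Cost to patient: $993.50. OOP to date $993.50. Plan pays $1,145 − $993.50 = $151.50.
Claim 2 — $6,777: 50% coinsurance on $6,777 = $3,388.50. Adding that to $993.50 gives $4,382, past the $2,800 cap; patient pays only $2,800 − $993.50 = $1,806.50. Insurer: $6,777 − $1,806.50 = $4,970.50.

$4,970.50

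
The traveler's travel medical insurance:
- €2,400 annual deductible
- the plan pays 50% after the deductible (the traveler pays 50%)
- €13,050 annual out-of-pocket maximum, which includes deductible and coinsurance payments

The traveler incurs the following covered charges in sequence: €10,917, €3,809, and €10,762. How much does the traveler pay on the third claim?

€4,487

Claim 1 — €10,917: €2,400 to deductible, leaving €8,517; 50% of €8,517 = €4,258.50. Cost to traveler: €6,658.50. OOP to date €6,658.50.
Claim 2 — €3,809: 50% coinsurance on €3,809 = €1,904.50. Traveler owes €1,904.50 (running OOP €8,563).
Claim 3 — €10,762: deductible met; 50% of €10,762 = €5,381. That would push OOP to €13,944, over the €13,050 cap, so traveler pays €13,050 − €8,563 = €4,487.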